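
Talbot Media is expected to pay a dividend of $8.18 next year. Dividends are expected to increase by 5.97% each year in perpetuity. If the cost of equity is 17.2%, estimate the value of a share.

$72.84

Gordon growth model: P₀ = D₁/(r − g), with D₁ = 8.18 given directly.
P₀ = 8.1800 / (0.172 − 0.0597) = 8.1800 / 0.1123 = 72.8406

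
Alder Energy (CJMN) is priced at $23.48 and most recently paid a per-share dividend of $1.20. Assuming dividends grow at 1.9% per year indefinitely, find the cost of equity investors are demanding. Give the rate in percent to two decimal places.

7.11%

Rearranging the constant-growth DDM: r = D₁/P₀ + g.
D₁ = 1.20 × (1 + 0.019) = 1.2228.
r = 1.2228 / 23.48 + 0.019 = 0.05208 + 0.019 = 0.07108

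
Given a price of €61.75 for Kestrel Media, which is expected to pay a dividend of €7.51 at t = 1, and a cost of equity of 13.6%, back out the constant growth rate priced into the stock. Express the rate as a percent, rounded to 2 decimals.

1.44%

From P₀ = D₁/(r − g), the implied growth is g = r − D₁/P₀.
g = 0.136 − 7.51/61.75 = 0.136 − 0.12162 = 0.01438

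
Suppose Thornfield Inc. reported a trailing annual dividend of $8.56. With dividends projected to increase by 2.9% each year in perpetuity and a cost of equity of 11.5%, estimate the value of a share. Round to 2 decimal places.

$102.42

Gordon growth model: P₀ = D₁/(r − g). D₁ = 8.56 × (1 + 0.029) = 8.8082.
P₀ = 8.8082 / (0.115 − 0.029) = 8.8082 / 0.086 = 102.4214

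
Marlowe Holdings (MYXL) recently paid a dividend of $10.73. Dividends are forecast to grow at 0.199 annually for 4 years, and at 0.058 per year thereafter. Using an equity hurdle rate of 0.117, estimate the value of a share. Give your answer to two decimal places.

$306.84

Two-stage DDM. Project D₁…D_4 at 0.199, terminal growth 0.058, discount at r = 0.117.
D_1 = 12.8653
D_2 = 15.4255
D_3 = 18.4951
D_4 = 22.1757
Terminal value at t=4: TV = D_5/(r−g) = 23.4618/(0.117−0.058) = 397.6584
P₀ = 12.8653/(1+0.117)^1 + 15.4255/(1+0.117)^2 + 18.4951/(1+0.117)^3 + 22.1757/(1+0.117)^4 + 397.6584/(1+0.117)^4 = 306.8418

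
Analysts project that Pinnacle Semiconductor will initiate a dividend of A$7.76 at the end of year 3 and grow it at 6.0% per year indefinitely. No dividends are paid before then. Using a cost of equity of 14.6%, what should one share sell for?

Deferred-dividend DDM. At t=2 the remaining stream is a growing perpetuity with first payment D_3 = 7.76.
V_2 = D_3/(r−g) = 7.76/(0.146−0.06) = 90.2326
P₀ = V_2/(1+r)^2 = 90.2326/(1+0.146)^2 = 68.7059

A$68.71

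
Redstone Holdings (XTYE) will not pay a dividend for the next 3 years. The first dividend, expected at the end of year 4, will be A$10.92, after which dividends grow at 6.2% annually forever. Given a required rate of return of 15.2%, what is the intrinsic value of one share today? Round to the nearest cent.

Deferred-dividend DDM. At t=3 the remaining stream is a growing perpetuity with first payment D_4 = 10.92.
V_3 = D_4/(r−g) = 10.92/(0.152−0.062) = 121.3333
P₀ = V_3/(1+r)^3 = 121.3333/(1+0.152)^3 = 79.3638

A$79.36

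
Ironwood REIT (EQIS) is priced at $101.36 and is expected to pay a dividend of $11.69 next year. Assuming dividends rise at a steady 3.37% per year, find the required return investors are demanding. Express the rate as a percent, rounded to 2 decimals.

Rearranging the constant-growth DDM: r = D₁/P₀ + g.
r = 11.6900 / 101.36 + 0.0337 = 0.11533 + 0.0337 = 0.14903

14.90%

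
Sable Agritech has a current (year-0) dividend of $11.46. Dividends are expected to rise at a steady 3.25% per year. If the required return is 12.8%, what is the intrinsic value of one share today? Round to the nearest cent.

Gordon growth model: P₀ = D₁/(r − g). D₁ = 11.46 × (1 + 0.0325) = 11.8324.
P₀ = 11.8324 / (0.128 − 0.0325) = 11.8324 / 0.0955 = 123.9000

$123.90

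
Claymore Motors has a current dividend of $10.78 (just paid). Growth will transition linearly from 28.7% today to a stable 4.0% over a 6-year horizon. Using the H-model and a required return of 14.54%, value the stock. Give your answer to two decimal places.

H-model: P₀ = D₀[(1+g_L) + H(g_S−g_L)]/(r−g_L), with H = 6/2 = 3.
P₀ = 10.78 × [(1+0.04) + 3×(0.287−0.04)] / (0.1454−0.04)
   = 10.78 × 1.7810 / 0.1054 = 182.1554

$182.16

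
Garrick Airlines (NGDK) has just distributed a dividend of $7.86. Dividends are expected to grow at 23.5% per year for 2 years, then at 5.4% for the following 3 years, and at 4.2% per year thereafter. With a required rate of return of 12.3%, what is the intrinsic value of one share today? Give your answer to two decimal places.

$144.41

Three-stage DDM. Project D₁…D_5; terminal Gordon value at t=5 with g = 0.042; discount at r = 0.123.
D_1 = 9.7071
D_2 = 11.9883
D_3 = 12.6356
D_4 = 13.3180
D_5 = 14.0371
TV_5 = 14.6267/(0.123−0.042) = 180.5764
P₀ = Σ Dₜ/(1+r)ᵗ + TV_5/(1+r)^5 = 144.4073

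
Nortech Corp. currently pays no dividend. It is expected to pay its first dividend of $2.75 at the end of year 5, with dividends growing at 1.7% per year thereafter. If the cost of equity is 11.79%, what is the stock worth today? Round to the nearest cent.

Deferred-dividend DDM. At t=4 the remaining stream is a growing perpetuity with first payment D_5 = 2.75.
V_4 = D_5/(r−g) = 2.75/(0.1179−0.017) = 27.2547
P₀ = V_4/(1+r)^4 = 27.2547/(1+0.1179)^4 = 17.4514

$17.45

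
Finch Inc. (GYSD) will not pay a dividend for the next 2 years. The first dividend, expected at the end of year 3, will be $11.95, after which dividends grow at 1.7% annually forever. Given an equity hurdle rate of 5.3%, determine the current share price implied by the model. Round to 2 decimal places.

$299.37

Deferred-dividend DDM. At t=2 the remaining stream is a growing perpetuity with first payment D_3 = 11.95.
V_2 = D_3/(r−g) = 11.95/(0.053−0.017) = 331.9444
P₀ = V_2/(1+r)^2 = 331.9444/(1+0.053)^2 = 299.3703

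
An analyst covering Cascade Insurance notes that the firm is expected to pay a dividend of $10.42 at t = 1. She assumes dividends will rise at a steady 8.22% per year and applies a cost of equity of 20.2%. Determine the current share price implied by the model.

$86.98

Gordon growth model: P₀ = D₁/(r − g), with D₁ = 10.42 given directly.
P₀ = 10.4200 / (0.202 − 0.0822) = 10.4200 / 0.1198 = 86.9783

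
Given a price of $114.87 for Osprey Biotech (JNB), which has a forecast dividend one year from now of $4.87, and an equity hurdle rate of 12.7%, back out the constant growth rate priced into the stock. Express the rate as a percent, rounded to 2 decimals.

From P₀ = D₁/(r − g), the implied growth is g = r − D₁/P₀.
g = 0.127 − 4.87/114.87 = 0.127 − 0.04240 = 0.08460

8.46%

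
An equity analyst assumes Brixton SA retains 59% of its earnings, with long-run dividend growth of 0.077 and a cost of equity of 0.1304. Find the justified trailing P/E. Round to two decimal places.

8.27

Payout ratio b = 1 − 0.59 = 0.41.
Justified trailing P/E = b(1+g)/(r−g) = 0.41×(1+0.077)/(0.1304−0.077) = 8.2691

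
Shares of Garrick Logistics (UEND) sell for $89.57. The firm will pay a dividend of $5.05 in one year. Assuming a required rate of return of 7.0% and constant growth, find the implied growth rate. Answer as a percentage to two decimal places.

From P₀ = D₁/(r − g), the implied growth is g = r − D₁/P₀.
g = 0.07 − 5.05/89.57 = 0.07 − 0.05638 = 0.01362

1.36%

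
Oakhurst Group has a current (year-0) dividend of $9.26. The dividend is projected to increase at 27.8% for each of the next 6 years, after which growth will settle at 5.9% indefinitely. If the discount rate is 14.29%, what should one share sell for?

$312.15

Two-stage DDM. Project D₁…D_6 at 0.278, terminal growth 0.059, discount at r = 0.1429.
D_1 = 11.8343
D_2 = 15.1242
D_3 = 19.3287
D_4 = 24.7021
D_5 = 31.5693
D_6 = 40.3456
Terminal value at t=6: TV = D_7/(r−g) = 42.7260/(0.1429−0.059) = 509.2489
P₀ = 11.8343/(1+0.1429)^1 + 15.1242/(1+0.1429)^2 + 19.3287/(1+0.1429)^3 + 24.7021/(1+0.1429)^4 + 31.5693/(1+0.1429)^5 + 40.3456/(1+0.1429)^6 + 509.2489/(1+0.1429)^6 = 312.1474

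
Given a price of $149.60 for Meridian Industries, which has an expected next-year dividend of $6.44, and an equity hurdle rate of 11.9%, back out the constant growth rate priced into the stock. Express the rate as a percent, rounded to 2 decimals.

From P₀ = D₁/(r − g), the implied growth is g = r − D₁/P₀.
g = 0.119 − 6.44/149.60 = 0.119 − 0.04305 = 0.07595

7.60%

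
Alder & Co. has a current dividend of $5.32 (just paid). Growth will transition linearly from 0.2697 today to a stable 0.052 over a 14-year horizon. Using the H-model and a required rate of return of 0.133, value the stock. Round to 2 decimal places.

H-model: P₀ = D₀[(1+g_L) + H(g_S−g_L)]/(r−g_L), with H = 14/2 = 7.
P₀ = 5.32 × [(1+0.052) + 7×(0.2697−0.052)] / (0.133−0.052)
   = 5.32 × 2.5759 / 0.081 = 169.1826

$169.18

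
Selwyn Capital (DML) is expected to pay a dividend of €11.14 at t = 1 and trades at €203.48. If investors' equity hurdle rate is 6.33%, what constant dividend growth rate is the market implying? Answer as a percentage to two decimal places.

0.86%

From P₀ = D₁/(r − g), the implied growth is g = r − D₁/P₀.
g = 0.0633 − 11.14/203.48 = 0.0633 − 0.05475 = 0.00855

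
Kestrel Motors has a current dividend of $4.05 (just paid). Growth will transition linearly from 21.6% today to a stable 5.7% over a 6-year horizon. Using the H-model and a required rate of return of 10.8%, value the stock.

$121.82

H-model: P₀ = D₀[(1+g_L) + H(g_S−g_L)]/(r−g_L), with H = 6/2 = 3.
P₀ = 4.05 × [(1+0.057) + 3×(0.216−0.057)] / (0.108−0.057)
   = 4.05 × 1.5340 / 0.051 = 121.8176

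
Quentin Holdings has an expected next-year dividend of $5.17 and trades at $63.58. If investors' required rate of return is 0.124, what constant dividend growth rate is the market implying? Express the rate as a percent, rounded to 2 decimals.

4.27%

From P₀ = D₁/(r − g), the implied growth is g = r − D₁/P₀.
g = 0.124 − 5.17/63.58 = 0.124 − 0.08131 = 0.04269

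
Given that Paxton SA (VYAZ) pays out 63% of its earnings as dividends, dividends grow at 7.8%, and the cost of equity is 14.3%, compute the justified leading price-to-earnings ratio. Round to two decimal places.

Justified leading P/E = b/(r−g) = 0.63/(0.143−0.078) = 9.6923

9.69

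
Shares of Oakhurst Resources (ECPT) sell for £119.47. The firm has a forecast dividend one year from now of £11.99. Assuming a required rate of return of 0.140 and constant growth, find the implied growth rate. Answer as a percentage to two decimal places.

3.96%

From P₀ = D₁/(r − g), the implied growth is g = r − D₁/P₀.
g = 0.14 − 11.99/119.47 = 0.14 − 0.10036 = 0.03964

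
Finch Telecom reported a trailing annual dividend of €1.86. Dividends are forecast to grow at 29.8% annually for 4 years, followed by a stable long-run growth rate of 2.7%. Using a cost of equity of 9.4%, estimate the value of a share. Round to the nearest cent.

Two-stage DDM. Project D₁…D_4 at 0.298, terminal growth 0.027, discount at r = 0.094.
D_1 = 2.4143
D_2 = 3.1337
D_3 = 4.0676
D_4 = 5.2797
Terminal value at t=4: TV = D_5/(r−g) = 5.4223/(0.094−0.027) = 80.9296
P₀ = 2.4143/(1+0.094)^1 + 3.1337/(1+0.094)^2 + 4.0676/(1+0.094)^3 + 5.2797/(1+0.094)^4 + 80.9296/(1+0.094)^4 = 68.1163

€68.12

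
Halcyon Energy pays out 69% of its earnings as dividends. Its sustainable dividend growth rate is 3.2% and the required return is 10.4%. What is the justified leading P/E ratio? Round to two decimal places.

Justified leading P/E = b/(r−g) = 0.69/(0.104−0.032) = 9.5833

9.58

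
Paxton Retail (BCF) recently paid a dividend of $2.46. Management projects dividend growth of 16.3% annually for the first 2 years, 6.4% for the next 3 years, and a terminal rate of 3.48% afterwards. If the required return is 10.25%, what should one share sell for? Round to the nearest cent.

Three-stage DDM. Project D₁…D_5; terminal Gordon value at t=5 with g = 0.0348; discount at r = 0.1025.
D_1 = 2.8610
D_2 = 3.3273
D_3 = 3.5403
D_4 = 3.7668
D_5 = 4.0079
TV_5 = 4.1474/(0.1025−0.0348) = 61.2614
P₀ = Σ Dₜ/(1+r)ᵗ + TV_5/(1+r)^5 = 50.5935

$50.59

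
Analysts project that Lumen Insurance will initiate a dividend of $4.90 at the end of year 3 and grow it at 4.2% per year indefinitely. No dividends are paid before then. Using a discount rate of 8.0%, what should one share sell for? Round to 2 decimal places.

$110.55

Deferred-dividend DDM. At t=2 the remaining stream is a growing perpetuity with first payment D_3 = 4.90.
V_2 = D_3/(r−g) = 4.90/(0.08−0.042) = 128.9474
P₀ = V_2/(1+r)^2 = 128.9474/(1+0.08)^2 = 110.5516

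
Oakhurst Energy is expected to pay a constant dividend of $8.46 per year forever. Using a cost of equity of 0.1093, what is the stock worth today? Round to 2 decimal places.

Zero-growth DDM (perpetuity): P₀ = D/r = 8.46 / 0.1093 = 77.4016

$77.40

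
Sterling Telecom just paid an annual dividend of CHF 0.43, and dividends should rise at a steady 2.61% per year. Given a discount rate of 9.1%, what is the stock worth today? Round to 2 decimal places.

CHF 6.80

Gordon growth model: P₀ = D₁/(r − g). D₁ = 0.43 × (1 + 0.0261) = 0.4412.
P₀ = 0.4412 / (0.091 − 0.0261) = 0.4412 / 0.0649 = 6.7985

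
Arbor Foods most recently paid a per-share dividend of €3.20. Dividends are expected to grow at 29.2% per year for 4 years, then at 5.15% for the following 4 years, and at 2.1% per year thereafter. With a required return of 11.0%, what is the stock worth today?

Three-stage DDM. Project D₁…D_8; terminal Gordon value at t=8 with g = 0.021; discount at r = 0.11.
D_1 = 4.1344
D_2 = 5.3416
D_3 = 6.9014
D_4 = 8.9166
D_5 = 9.3758
D_6 = 9.8587
D_7 = 10.3664
D_8 = 10.9003
TV_8 = 11.1292/(0.11−0.021) = 125.0469
P₀ = Σ Dₜ/(1+r)ᵗ + TV_8/(1+r)^8 = 93.7991

€93.80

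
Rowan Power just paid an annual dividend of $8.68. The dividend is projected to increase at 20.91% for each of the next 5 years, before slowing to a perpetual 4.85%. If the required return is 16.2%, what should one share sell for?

Two-stage DDM. Project D₁…D_5 at 0.2091, terminal growth 0.0485, discount at r = 0.162.
D_1 = 10.4950
D_2 = 12.6895
D_3 = 15.3429
D_4 = 18.5511
D_5 = 22.4301
Terminal value at t=5: TV = D_6/(r−g) = 23.5179/(0.162−0.0485) = 207.2065
P₀ = 10.4950/(1+0.162)^1 + 12.6895/(1+0.162)^2 + 15.3429/(1+0.162)^3 + 18.5511/(1+0.162)^4 + 22.4301/(1+0.162)^5 + 207.2065/(1+0.162)^5 = 146.7791

$146.78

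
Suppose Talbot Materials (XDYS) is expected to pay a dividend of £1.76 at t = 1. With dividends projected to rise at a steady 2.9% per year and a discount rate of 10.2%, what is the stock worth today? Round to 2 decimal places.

Gordon growth model: P₀ = D₁/(r − g), with D₁ = 1.76 given directly.
P₀ = 1.7600 / (0.102 − 0.029) = 1.7600 / 0.073 = 24.1096

£24.11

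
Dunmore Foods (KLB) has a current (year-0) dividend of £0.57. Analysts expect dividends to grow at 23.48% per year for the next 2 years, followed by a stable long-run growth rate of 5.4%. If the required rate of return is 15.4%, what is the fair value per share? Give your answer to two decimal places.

£8.14

Two-stage DDM. Project D₁…D_2 at 0.2348, terminal growth 0.054, discount at r = 0.154.
D_1 = 0.7038
D_2 = 0.8691
Terminal value at t=2: TV = D_3/(r−g) = 0.9160/(0.154−0.054) = 9.1603
P₀ = 0.7038/(1+0.154)^1 + 0.8691/(1+0.154)^2 + 9.1603/(1+0.154)^2 = 8.1411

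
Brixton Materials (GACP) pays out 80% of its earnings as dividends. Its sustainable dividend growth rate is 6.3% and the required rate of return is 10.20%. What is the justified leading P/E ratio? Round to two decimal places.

20.51

Justified leading P/E = b/(r−g) = 0.80/(0.102−0.063) = 20.5128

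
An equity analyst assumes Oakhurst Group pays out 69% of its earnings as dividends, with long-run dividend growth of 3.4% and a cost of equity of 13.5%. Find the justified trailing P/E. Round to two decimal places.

Justified trailing P/E = b(1+g)/(r−g) = 0.69×(1+0.034)/(0.135−0.034) = 7.0640

7.06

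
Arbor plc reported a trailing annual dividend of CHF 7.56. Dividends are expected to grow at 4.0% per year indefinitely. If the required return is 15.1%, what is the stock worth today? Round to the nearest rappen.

CHF 70.83

Gordon growth model: P₀ = D₁/(r − g). D₁ = 7.56 × (1 + 0.04) = 7.8624.
P₀ = 7.8624 / (0.151 − 0.04) = 7.8624 / 0.111 = 70.8324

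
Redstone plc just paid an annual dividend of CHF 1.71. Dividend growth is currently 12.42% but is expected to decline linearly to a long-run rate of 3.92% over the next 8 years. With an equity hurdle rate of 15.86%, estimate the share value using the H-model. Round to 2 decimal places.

CHF 19.75

H-model: P₀ = D₀[(1+g_L) + H(g_S−g_L)]/(r−g_L), with H = 8/2 = 4.
P₀ = 1.71 × [(1+0.0392) + 4×(0.1242−0.0392)] / (0.1586−0.0392)
   = 1.71 × 1.3792 / 0.1194 = 19.7524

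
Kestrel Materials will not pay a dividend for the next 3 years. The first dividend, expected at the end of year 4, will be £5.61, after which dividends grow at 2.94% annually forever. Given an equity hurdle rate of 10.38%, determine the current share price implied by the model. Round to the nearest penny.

Deferred-dividend DDM. At t=3 the remaining stream is a growing perpetuity with first payment D_4 = 5.61.
V_3 = D_4/(r−g) = 5.61/(0.1038−0.0294) = 75.4032
P₀ = V_3/(1+r)^3 = 75.4032/(1+0.1038)^3 = 56.0685

£56.07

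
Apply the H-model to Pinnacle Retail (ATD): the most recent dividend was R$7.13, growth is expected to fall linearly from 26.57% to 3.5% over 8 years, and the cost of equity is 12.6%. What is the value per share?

R$153.40

H-model: P₀ = D₀[(1+g_L) + H(g_S−g_L)]/(r−g_L), with H = 8/2 = 4.
P₀ = 7.13 × [(1+0.035) + 4×(0.2657−0.035)] / (0.126−0.035)
   = 7.13 × 1.9578 / 0.091 = 153.3969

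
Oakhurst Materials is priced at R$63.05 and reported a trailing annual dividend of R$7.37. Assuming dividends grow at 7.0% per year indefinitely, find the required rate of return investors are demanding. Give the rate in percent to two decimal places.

Rearranging the constant-growth DDM: r = D₁/P₀ + g.
D₁ = 7.37 × (1 + 0.07) = 7.8859.
r = 7.8859 / 63.05 + 0.07 = 0.12507 + 0.07 = 0.19507

19.51%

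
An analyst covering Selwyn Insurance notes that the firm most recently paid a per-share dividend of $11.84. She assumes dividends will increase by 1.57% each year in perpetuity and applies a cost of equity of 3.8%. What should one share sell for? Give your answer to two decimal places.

Gordon growth model: P₀ = D₁/(r − g). D₁ = 11.84 × (1 + 0.0157) = 12.0259.
P₀ = 12.0259 / (0.038 − 0.0157) = 12.0259 / 0.0223 = 539.2775

$539.28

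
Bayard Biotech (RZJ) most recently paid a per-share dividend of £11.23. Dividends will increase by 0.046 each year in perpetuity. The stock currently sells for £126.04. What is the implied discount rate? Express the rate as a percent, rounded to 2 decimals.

13.92%

Rearranging the constant-growth DDM: r = D₁/P₀ + g.
D₁ = 11.23 × (1 + 0.046) = 11.7466.
r = 11.7466 / 126.04 + 0.046 = 0.09320 + 0.046 = 0.13920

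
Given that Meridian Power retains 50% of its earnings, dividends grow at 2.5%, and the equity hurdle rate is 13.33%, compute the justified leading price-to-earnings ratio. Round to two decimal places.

Payout ratio b = 1 − 0.50 = 0.50.
Justified leading P/E = b/(r−g) = 0.50/(0.1333−0.025) = 4.6168

4.62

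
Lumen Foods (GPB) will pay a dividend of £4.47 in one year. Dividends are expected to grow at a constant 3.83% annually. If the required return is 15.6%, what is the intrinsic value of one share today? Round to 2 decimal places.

Gordon growth model: P₀ = D₁/(r − g), with D₁ = 4.47 given directly.
P₀ = 4.4700 / (0.156 − 0.0383) = 4.4700 / 0.1177 = 37.9779

£37.98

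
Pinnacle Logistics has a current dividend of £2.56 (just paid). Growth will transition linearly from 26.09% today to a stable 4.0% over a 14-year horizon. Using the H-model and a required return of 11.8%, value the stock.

£84.88

H-model: P₀ = D₀[(1+g_L) + H(g_S−g_L)]/(r−g_L), with H = 14/2 = 7.
P₀ = 2.56 × [(1+0.04) + 7×(0.2609−0.04)] / (0.118−0.04)
   = 2.56 × 2.5863 / 0.078 = 84.8837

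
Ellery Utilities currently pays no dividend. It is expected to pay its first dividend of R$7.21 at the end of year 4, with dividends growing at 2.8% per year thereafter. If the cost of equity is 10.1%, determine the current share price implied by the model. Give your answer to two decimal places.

R$74.00

Deferred-dividend DDM. At t=3 the remaining stream is a growing perpetuity with first payment D_4 = 7.21.
V_3 = D_4/(r−g) = 7.21/(0.101−0.028) = 98.7671
P₀ = V_3/(1+r)^3 = 98.7671/(1+0.101)^3 = 74.0032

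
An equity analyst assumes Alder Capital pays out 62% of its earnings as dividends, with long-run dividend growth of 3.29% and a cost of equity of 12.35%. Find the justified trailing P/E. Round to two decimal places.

7.07

Justified trailing P/E = b(1+g)/(r−g) = 0.62×(1+0.0329)/(0.1235−0.0329) = 7.0684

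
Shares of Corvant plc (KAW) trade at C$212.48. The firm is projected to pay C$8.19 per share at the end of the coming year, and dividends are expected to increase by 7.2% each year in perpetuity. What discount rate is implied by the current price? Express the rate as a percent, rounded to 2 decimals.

11.05%

Rearranging the constant-growth DDM: r = D₁/P₀ + g.
r = 8.1900 / 212.48 + 0.072 = 0.03854 + 0.072 = 0.11054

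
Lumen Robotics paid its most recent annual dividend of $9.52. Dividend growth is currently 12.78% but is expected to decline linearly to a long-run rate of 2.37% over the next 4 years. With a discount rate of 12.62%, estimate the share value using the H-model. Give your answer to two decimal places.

H-model: P₀ = D₀[(1+g_L) + H(g_S−g_L)]/(r−g_L), with H = 4/2 = 2.
P₀ = 9.52 × [(1+0.0237) + 2×(0.1278−0.0237)] / (0.1262−0.0237)
   = 9.52 × 1.2319 / 0.1025 = 114.4165

$114.42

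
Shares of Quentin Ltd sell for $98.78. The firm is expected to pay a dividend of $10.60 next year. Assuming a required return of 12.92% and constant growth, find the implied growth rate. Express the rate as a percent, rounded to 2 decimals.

From P₀ = D₁/(r − g), the implied growth is g = r − D₁/P₀.
g = 0.1292 − 10.60/98.78 = 0.1292 − 0.10731 = 0.02189

2.19%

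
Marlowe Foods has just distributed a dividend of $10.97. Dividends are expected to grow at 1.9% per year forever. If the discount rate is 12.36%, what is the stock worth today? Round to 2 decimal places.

Gordon growth model: P₀ = D₁/(r − g). D₁ = 10.97 × (1 + 0.019) = 11.1784.
P₀ = 11.1784 / (0.1236 − 0.019) = 11.1784 / 0.1046 = 106.8684

$106.87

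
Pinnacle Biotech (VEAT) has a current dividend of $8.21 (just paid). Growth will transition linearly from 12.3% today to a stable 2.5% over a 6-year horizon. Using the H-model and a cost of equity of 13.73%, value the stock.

H-model: P₀ = D₀[(1+g_L) + H(g_S−g_L)]/(r−g_L), with H = 6/2 = 3.
P₀ = 8.21 × [(1+0.025) + 3×(0.123−0.025)] / (0.1373−0.025)
   = 8.21 × 1.3190 / 0.1123 = 96.4291

$96.43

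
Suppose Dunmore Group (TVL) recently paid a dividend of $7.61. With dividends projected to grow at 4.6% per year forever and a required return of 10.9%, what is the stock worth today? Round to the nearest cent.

$126.35

Gordon growth model: P₀ = D₁/(r − g). D₁ = 7.61 × (1 + 0.046) = 7.9601.
P₀ = 7.9601 / (0.109 − 0.046) = 7.9601 / 0.063 = 126.3502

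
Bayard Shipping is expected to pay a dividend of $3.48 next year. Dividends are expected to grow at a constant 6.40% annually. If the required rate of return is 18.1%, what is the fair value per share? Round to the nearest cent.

$29.74

Gordon growth model: P₀ = D₁/(r − g), with D₁ = 3.48 given directly.
P₀ = 3.4800 / (0.181 − 0.064) = 3.4800 / 0.117 = 29.7436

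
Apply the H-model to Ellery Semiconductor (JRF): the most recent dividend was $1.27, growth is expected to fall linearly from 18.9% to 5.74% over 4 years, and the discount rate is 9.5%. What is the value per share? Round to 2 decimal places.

$44.61

H-model: P₀ = D₀[(1+g_L) + H(g_S−g_L)]/(r−g_L), with H = 4/2 = 2.
P₀ = 1.27 × [(1+0.0574) + 2×(0.189−0.0574)] / (0.095−0.0574)
   = 1.27 × 1.3206 / 0.0376 = 44.6054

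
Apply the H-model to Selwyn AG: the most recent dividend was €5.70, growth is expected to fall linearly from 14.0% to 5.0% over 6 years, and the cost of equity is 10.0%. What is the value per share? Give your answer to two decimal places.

€150.48

H-model: P₀ = D₀[(1+g_L) + H(g_S−g_L)]/(r−g_L), with H = 6/2 = 3.
P₀ = 5.70 × [(1+0.05) + 3×(0.14−0.05)] / (0.1−0.05)
   = 5.70 × 1.3200 / 0.05 = 150.4800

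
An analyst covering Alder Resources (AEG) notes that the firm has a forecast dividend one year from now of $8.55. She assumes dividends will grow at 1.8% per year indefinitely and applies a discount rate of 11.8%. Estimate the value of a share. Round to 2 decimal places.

$85.50

Gordon growth model: P₀ = D₁/(r − g), with D₁ = 8.55 given directly.
P₀ = 8.5500 / (0.118 − 0.018) = 8.5500 / 0.1 = 85.5000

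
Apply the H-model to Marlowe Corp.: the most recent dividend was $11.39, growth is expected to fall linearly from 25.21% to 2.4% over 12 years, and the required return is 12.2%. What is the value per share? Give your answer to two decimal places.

$278.08

H-model: P₀ = D₀[(1+g_L) + H(g_S−g_L)]/(r−g_L), with H = 12/2 = 6.
P₀ = 11.39 × [(1+0.024) + 6×(0.2521−0.024)] / (0.122−0.024)
   = 11.39 × 2.3926 / 0.098 = 278.0787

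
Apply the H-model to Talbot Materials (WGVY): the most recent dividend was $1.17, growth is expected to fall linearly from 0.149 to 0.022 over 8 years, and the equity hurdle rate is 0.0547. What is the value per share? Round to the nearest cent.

H-model: P₀ = D₀[(1+g_L) + H(g_S−g_L)]/(r−g_L), with H = 8/2 = 4.
P₀ = 1.17 × [(1+0.022) + 4×(0.149−0.022)] / (0.0547−0.022)
   = 1.17 × 1.5300 / 0.0327 = 54.7431

$54.74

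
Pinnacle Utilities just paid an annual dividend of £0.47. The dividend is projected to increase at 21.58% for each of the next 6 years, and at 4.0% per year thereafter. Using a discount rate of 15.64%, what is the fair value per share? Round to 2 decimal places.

Two-stage DDM. Project D₁…D_6 at 0.2158, terminal growth 0.04, discount at r = 0.1564.
D_1 = 0.5714
D_2 = 0.6947
D_3 = 0.8447
D_4 = 1.0269
D_5 = 1.2486
D_6 = 1.5180
Terminal value at t=6: TV = D_7/(r−g) = 1.5787/(0.1564−0.04) = 13.5629
P₀ = 0.5714/(1+0.1564)^1 + 0.6947/(1+0.1564)^2 + 0.8447/(1+0.1564)^3 + 1.0269/(1+0.1564)^4 + 1.2486/(1+0.1564)^5 + 1.5180/(1+0.1564)^6 + 13.5629/(1+0.1564)^6 = 9.0442

£9.04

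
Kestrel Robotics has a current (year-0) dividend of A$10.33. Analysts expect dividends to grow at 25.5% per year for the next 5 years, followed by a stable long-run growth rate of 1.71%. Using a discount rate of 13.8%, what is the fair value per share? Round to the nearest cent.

Two-stage DDM. Project D₁…D_5 at 0.255, terminal growth 0.0171, discount at r = 0.138.
D_1 = 12.9641
D_2 = 16.2700
D_3 = 20.4189
D_4 = 25.6257
D_5 = 32.1602
Terminal value at t=5: TV = D_6/(r−g) = 32.7102/(0.138−0.0171) = 270.5555
P₀ = 12.9641/(1+0.138)^1 + 16.2700/(1+0.138)^2 + 20.4189/(1+0.138)^3 + 25.6257/(1+0.138)^4 + 32.1602/(1+0.138)^5 + 270.5555/(1+0.138)^5 = 211.6971

A$211.70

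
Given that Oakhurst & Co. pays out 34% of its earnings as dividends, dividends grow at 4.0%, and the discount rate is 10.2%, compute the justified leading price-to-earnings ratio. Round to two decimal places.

Justified leading P/E = b/(r−g) = 0.34/(0.102−0.04) = 5.4839

5.48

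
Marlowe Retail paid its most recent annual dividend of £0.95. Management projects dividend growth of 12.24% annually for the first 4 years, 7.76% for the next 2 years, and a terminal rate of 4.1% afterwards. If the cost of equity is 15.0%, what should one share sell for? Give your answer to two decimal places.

£12.37

Three-stage DDM. Project D₁…D_6; terminal Gordon value at t=6 with g = 0.041; discount at r = 0.15.
D_1 = 1.0663
D_2 = 1.1968
D_3 = 1.3433
D_4 = 1.5077
D_5 = 1.6247
D_6 = 1.7508
TV_6 = 1.8226/(0.15−0.041) = 16.7207
P₀ = Σ Dₜ/(1+r)ᵗ + TV_6/(1+r)^6 = 12.3709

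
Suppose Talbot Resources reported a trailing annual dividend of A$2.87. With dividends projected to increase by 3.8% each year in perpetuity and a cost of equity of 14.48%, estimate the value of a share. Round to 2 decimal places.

A$27.89

Gordon growth model: P₀ = D₁/(r − g). D₁ = 2.87 × (1 + 0.038) = 2.9791.
P₀ = 2.9791 / (0.1448 − 0.038) = 2.9791 / 0.1068 = 27.8938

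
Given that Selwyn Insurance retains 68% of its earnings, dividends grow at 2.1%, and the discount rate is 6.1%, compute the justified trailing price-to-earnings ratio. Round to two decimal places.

Payout ratio b = 1 − 0.68 = 0.32.
Justified trailing P/E = b(1+g)/(r−g) = 0.32×(1+0.021)/(0.061−0.021) = 8.1680

8.17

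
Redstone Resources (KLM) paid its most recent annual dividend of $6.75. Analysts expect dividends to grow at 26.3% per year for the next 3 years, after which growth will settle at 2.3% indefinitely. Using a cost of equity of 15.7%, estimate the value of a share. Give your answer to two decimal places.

$91.22

Two-stage DDM. Project D₁…D_3 at 0.263, terminal growth 0.023, discount at r = 0.157.
D_1 = 8.5252
D_2 = 10.7674
D_3 = 13.5992
Terminal value at t=3: TV = D_4/(r−g) = 13.9120/(0.157−0.023) = 103.8209
P₀ = 8.5252/(1+0.157)^1 + 10.7674/(1+0.157)^2 + 13.5992/(1+0.157)^3 + 103.8209/(1+0.157)^3 = 91.2246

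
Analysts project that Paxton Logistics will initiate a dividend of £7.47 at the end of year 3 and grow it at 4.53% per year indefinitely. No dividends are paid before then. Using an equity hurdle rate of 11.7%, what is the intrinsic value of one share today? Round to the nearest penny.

Deferred-dividend DDM. At t=2 the remaining stream is a growing perpetuity with first payment D_3 = 7.47.
V_2 = D_3/(r−g) = 7.47/(0.117−0.0453) = 104.1841
P₀ = V_2/(1+r)^2 = 104.1841/(1+0.117)^2 = 83.5017

£83.50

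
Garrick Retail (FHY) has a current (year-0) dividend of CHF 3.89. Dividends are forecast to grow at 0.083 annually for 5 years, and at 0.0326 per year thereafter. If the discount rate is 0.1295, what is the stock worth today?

CHF 50.77

Two-stage DDM. Project D₁…D_5 at 0.083, terminal growth 0.0326, discount at r = 0.1295.
D_1 = 4.2129
D_2 = 4.5625
D_3 = 4.9412
D_4 = 5.3514
D_5 = 5.7955
Terminal value at t=5: TV = D_6/(r−g) = 5.9844/(0.1295−0.0326) = 61.7590
P₀ = 4.2129/(1+0.1295)^1 + 4.5625/(1+0.1295)^2 + 4.9412/(1+0.1295)^3 + 5.3514/(1+0.1295)^4 + 5.7955/(1+0.1295)^5 + 61.7590/(1+0.1295)^5 = 50.7702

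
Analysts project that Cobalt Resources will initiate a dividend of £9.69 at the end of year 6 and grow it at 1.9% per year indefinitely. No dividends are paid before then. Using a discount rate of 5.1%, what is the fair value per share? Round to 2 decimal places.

Deferred-dividend DDM. At t=5 the remaining stream is a growing perpetuity with first payment D_6 = 9.69.
V_5 = D_6/(r−g) = 9.69/(0.051−0.019) = 302.8125
P₀ = V_5/(1+r)^5 = 302.8125/(1+0.051)^5 = 236.1349

£236.13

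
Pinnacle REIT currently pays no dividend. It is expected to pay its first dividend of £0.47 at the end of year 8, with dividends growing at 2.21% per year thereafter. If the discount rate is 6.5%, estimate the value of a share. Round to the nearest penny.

£7.05

Deferred-dividend DDM. At t=7 the remaining stream is a growing perpetuity with first payment D_8 = 0.47.
V_7 = D_8/(r−g) = 0.47/(0.065−0.0221) = 10.9557
P₀ = V_7/(1+r)^7 = 10.9557/(1+0.065)^7 = 7.0501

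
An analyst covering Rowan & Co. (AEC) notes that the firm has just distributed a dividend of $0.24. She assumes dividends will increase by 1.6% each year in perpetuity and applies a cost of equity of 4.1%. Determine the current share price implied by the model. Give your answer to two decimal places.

$9.75

Gordon growth model: P₀ = D₁/(r − g). D₁ = 0.24 × (1 + 0.016) = 0.2438.
P₀ = 0.2438 / (0.041 − 0.016) = 0.2438 / 0.025 = 9.7536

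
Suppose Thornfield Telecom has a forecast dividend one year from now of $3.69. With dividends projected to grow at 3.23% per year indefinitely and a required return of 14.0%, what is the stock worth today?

Gordon growth model: P₀ = D₁/(r − g), with D₁ = 3.69 given directly.
P₀ = 3.6900 / (0.14 − 0.0323) = 3.6900 / 0.1077 = 34.2618

$34.26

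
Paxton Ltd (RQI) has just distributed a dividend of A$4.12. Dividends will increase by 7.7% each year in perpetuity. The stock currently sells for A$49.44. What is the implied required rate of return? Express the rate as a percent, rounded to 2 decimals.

16.68%

Rearranging the constant-growth DDM: r = D₁/P₀ + g.
D₁ = 4.12 × (1 + 0.077) = 4.4372.
r = 4.4372 / 49.44 + 0.077 = 0.08975 + 0.077 = 0.16675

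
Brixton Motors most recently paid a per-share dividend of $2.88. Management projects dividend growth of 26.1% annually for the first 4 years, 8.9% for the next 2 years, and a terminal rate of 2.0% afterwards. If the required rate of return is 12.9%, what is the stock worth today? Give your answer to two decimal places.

Three-stage DDM. Project D₁…D_6; terminal Gordon value at t=6 with g = 0.02; discount at r = 0.129.
D_1 = 3.6317
D_2 = 4.5795
D_3 = 5.7748
D_4 = 7.2820
D_5 = 7.9301
D_6 = 8.6359
TV_6 = 8.8086/(0.129−0.02) = 80.8132
P₀ = Σ Dₜ/(1+r)ᵗ + TV_6/(1+r)^6 = 62.8206

$62.82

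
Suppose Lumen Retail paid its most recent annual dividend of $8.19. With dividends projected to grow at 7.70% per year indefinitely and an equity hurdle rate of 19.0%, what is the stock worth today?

$78.06

Gordon growth model: P₀ = D₁/(r − g). D₁ = 8.19 × (1 + 0.077) = 8.8206.
P₀ = 8.8206 / (0.19 − 0.077) = 8.8206 / 0.113 = 78.0587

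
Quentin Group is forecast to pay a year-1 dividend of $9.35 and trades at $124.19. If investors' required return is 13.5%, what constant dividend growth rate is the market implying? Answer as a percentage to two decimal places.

5.97%

From P₀ = D₁/(r − g), the implied growth is g = r − D₁/P₀.
g = 0.135 − 9.35/124.19 = 0.135 − 0.07529 = 0.05971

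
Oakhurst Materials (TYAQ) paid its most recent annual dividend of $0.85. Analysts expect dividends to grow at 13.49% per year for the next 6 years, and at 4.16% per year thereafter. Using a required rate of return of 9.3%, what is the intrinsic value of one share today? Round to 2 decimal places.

$27.42

Two-stage DDM. Project D₁…D_6 at 0.1349, terminal growth 0.0416, discount at r = 0.093.
D_1 = 0.9647
D_2 = 1.0948
D_3 = 1.2425
D_4 = 1.4101
D_5 = 1.6003
D_6 = 1.8162
Terminal value at t=6: TV = D_7/(r−g) = 1.8918/(0.093−0.0416) = 36.8046
P₀ = 0.9647/(1+0.093)^1 + 1.0948/(1+0.093)^2 + 1.2425/(1+0.093)^3 + 1.4101/(1+0.093)^4 + 1.6003/(1+0.093)^5 + 1.8162/(1+0.093)^6 + 36.8046/(1+0.093)^6 = 27.4162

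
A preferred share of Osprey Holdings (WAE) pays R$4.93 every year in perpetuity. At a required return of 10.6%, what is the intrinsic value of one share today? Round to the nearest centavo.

R$46.51

Zero-growth DDM (perpetuity): P₀ = D/r = 4.93 / 0.106 = 46.5094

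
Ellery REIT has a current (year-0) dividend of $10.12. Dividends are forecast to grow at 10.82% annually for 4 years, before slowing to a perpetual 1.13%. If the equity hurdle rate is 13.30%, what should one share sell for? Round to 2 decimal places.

Two-stage DDM. Project D₁…D_4 at 0.1082, terminal growth 0.0113, discount at r = 0.133.
D_1 = 11.2150
D_2 = 12.4284
D_3 = 13.7732
D_4 = 15.2635
Terminal value at t=4: TV = D_5/(r−g) = 15.4359/(0.133−0.0113) = 126.8360
P₀ = 11.2150/(1+0.133)^1 + 12.4284/(1+0.133)^2 + 13.7732/(1+0.133)^3 + 15.2635/(1+0.133)^4 + 126.8360/(1+0.133)^4 = 115.2831

$115.28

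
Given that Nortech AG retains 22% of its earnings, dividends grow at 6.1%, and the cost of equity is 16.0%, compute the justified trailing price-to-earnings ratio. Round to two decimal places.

8.36

Payout ratio b = 1 − 0.22 = 0.78.
Justified trailing P/E = b(1+g)/(r−g) = 0.78×(1+0.061)/(0.16−0.061) = 8.3594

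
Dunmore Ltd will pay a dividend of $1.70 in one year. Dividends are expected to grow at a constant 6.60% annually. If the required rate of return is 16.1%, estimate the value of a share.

$17.89

Gordon growth model: P₀ = D₁/(r − g), with D₁ = 1.70 given directly.
P₀ = 1.7000 / (0.161 − 0.066) = 1.7000 / 0.095 = 17.8947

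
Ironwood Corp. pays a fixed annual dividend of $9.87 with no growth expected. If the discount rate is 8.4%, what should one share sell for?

Zero-growth DDM (perpetuity): P₀ = D/r = 9.87 / 0.084 = 117.5000

$117.50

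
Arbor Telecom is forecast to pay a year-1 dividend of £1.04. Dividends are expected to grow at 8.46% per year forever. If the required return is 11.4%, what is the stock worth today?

£35.37

Gordon growth model: P₀ = D₁/(r − g), with D₁ = 1.04 given directly.
P₀ = 1.0400 / (0.114 − 0.0846) = 1.0400 / 0.0294 = 35.3741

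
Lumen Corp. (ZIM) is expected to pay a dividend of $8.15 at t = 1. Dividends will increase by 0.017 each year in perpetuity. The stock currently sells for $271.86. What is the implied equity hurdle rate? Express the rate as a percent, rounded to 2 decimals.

Rearranging the constant-growth DDM: r = D₁/P₀ + g.
r = 8.1500 / 271.86 + 0.017 = 0.02998 + 0.017 = 0.04698

4.70%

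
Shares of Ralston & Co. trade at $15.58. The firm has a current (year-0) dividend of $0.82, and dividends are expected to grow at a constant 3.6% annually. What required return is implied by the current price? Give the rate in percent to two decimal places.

Rearranging the constant-growth DDM: r = D₁/P₀ + g.
D₁ = 0.82 × (1 + 0.036) = 0.8495.
r = 0.8495 / 15.58 + 0.036 = 0.05453 + 0.036 = 0.09053

9.05%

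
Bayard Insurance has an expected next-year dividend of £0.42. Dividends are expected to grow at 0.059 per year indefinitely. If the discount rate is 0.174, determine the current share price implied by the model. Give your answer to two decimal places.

£3.65

Gordon growth model: P₀ = D₁/(r − g), with D₁ = 0.42 given directly.
P₀ = 0.4200 / (0.174 − 0.059) = 0.4200 / 0.115 = 3.6522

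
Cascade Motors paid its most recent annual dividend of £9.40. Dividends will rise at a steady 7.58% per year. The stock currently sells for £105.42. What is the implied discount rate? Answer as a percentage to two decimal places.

17.17%

Rearranging the constant-growth DDM: r = D₁/P₀ + g.
D₁ = 9.40 × (1 + 0.0758) = 10.1125.
r = 10.1125 / 105.42 + 0.0758 = 0.09593 + 0.0758 = 0.17173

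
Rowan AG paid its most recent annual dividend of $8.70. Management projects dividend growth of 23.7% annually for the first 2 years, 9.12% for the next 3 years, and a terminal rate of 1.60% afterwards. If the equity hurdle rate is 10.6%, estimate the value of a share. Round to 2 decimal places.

Three-stage DDM. Project D₁…D_5; terminal Gordon value at t=5 with g = 0.016; discount at r = 0.106.
D_1 = 10.7619
D_2 = 13.3125
D_3 = 14.5266
D_4 = 15.8514
D_5 = 17.2970
TV_5 = 17.5738/(0.106−0.016) = 195.2643
P₀ = Σ Dₜ/(1+r)ᵗ + TV_5/(1+r)^5 = 170.3870

$170.39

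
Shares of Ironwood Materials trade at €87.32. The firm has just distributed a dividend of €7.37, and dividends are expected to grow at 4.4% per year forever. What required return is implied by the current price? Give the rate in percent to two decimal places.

13.21%

Rearranging the constant-growth DDM: r = D₁/P₀ + g.
D₁ = 7.37 × (1 + 0.044) = 7.6943.
r = 7.6943 / 87.32 + 0.044 = 0.08812 + 0.044 = 0.13212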